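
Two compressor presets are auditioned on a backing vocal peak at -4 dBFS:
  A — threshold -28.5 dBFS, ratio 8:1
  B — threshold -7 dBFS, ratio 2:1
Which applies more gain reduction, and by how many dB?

A, by 19.9375 dB

A: GR = 24.5 − 24.5/8 = 21.4375 dB.
B: GR = 3 − 3/2 = 1.5 dB.
A applies 19.9375 dB more gain reduction.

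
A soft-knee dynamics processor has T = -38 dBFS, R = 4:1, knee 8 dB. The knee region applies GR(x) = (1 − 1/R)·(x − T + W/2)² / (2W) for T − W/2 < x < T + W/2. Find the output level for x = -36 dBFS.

x − T + W/2 = -36 − (-38) + 4 = 6.
GR = (1 − 1/4) × 6² / 16 = 0.75 × 36 / 16 = 1.6875 dB.
Output = -36 − 1.6875 = -37.6875 dBFS.

-37.6875 dBFS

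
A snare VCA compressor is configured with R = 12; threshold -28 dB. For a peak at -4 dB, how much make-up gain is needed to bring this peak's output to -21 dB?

The peak compresses to -28 + 24/12 = -26 dB.
To reach -21 dB requires -21 − (-26) = 5 dB of make-up.

5 dB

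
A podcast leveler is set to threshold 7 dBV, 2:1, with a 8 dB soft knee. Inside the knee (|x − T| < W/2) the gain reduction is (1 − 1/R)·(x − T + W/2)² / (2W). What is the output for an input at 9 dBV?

x − T + W/2 = 9 − 7 + 4 = 6.
GR = (1 − 1/2) × 6² / 16 = 0.5 × 36 / 16 = 1.125 dB.
Output = 9 − 1.125 = 7.875 dBV.

7.875 dBV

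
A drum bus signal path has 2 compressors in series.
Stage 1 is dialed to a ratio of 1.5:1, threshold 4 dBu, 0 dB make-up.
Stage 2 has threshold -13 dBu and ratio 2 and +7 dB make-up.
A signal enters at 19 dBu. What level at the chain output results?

Stage 1: 19 dBu is 15 dB over 4 dBu; at 1.5:1 that becomes 10 dB over, giving 14 dBu.
Stage 2: overshoot 27 dB → 27/2 = 13.5 dB → 0.5 dBu; +7 dB make-up → 7.5 dBu.

7.5 dBu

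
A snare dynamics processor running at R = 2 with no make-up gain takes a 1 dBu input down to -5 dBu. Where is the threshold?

-11 dBu

Input is 12 dB above T (since output overshoot × R = input overshoot: (-5 − T)·2 = 1 − T gives T = -11 dBu).
Check: -11 + (1 − (-11))/2 = -11 + 6 = -5 dBu. ✓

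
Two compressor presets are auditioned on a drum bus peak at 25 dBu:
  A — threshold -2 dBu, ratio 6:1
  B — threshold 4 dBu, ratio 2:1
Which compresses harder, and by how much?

A: overshoot 27 dB → output overshoot 4.5 dB → GR 22.5 dB.
B: overshoot 21 dB → output overshoot 10.5 dB → GR 10.5 dB.
Difference: 12 dB in favour of A.

A, by 12 dB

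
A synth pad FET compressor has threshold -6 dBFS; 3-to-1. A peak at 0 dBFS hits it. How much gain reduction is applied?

0 dBFS exceeds the threshold by 6 dB.
A 3:1 ratio leaves 2 dB of that excess.
So the signal is attenuated by 6 − 2 = 4 dB.

4 dB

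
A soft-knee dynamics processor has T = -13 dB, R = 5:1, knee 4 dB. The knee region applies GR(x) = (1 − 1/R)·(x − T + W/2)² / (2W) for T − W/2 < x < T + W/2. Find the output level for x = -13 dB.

x − T + W/2 = -13 − (-13) + 2 = 2.
GR = (1 − 1/5) × 2² / 8 = 0.8 × 4 / 8 = 0.4 dB.
Output = -13 − 0.4 = -13.4 dB.

-13.4 dB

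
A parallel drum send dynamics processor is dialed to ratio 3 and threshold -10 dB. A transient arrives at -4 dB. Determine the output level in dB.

Overshoot: -4 − (-10) = 6 dB.
The 6 dB excess becomes 2 dB after 3:1 reduction.
Output = -10 + 2 = -8 dB.

-8 dB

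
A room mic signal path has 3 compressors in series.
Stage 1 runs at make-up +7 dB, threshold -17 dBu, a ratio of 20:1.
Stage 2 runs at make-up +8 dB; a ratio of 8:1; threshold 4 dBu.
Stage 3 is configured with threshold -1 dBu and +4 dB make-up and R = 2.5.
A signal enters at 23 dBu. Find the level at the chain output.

Stage 1: 40 dB above -17 dBu, reduced 20:1 to 2 dB above → -15 dBu; +7 dB make-up → -8 dBu.
Stage 2: -8 dBu is at or below the 4 dBu threshold — no compression; make-up brings it to 0 dBu.
Stage 3: overshoot 1 dB → 1/2.5 = 0.4 dB → -0.6 dBu; +4 dB make-up → 3.4 dBu.

3.4 dBu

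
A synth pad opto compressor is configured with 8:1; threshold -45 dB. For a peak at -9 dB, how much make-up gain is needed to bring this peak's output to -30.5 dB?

Overshoot 36 dB → 36/8 = 4.5 dB after compression, so the compressed level is -45 + 4.5 = -40.5 dB.
Make-up = target − compressed = -30.5 − (-40.5) = 10 dB.

10 dB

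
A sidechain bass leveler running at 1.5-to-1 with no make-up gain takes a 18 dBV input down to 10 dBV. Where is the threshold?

Gain reduction = 18 − 10 = 8 dB; output overshoot = GR / (R − 1) = 8 / 0.5 = 16 dB.
Threshold = output − output overshoot = 10 − 16 = -6 dBV.

-6 dBV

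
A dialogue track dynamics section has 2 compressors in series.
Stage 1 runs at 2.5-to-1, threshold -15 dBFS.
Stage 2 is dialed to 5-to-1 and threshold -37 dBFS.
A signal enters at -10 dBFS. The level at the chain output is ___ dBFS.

Stage 1: -10 dBFS is 5 dB over -15 dBFS; at 2.5:1 that becomes 2 dB over, giving -13 dBFS.
Stage 2: 24 dB above -37 dBFS, reduced 5:1 to 4.8 dB above → -32.2 dBFS.

-32.2 dBFS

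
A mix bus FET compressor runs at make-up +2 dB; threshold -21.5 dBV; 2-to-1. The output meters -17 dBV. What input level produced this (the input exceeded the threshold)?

-16.5 dBV

Stripping the +2 dB make-up gives -19 dBV at the gain stage.
The compressed level sits -19 − (-21.5) = 2.5 dB over threshold.
Undo the ratio: input overshoot = 2.5 × 2 = 5 dB, giving input = -16.5 dBV.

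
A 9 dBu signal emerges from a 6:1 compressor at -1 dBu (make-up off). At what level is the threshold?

-3 dBu

Gain reduction = 9 − (-1) = 10 dB; output overshoot = GR / (R − 1) = 10 / 5 = 2 dB.
Threshold = output − output overshoot = -1 − 2 = -3 dBu.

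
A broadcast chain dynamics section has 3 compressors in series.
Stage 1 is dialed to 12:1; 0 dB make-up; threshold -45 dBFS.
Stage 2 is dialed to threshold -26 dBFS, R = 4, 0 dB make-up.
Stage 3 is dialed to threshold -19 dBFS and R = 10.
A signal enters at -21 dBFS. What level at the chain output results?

Stage 1: -21 dBFS is 24 dB over -45 dBFS; at 12:1 that becomes 2 dB over, giving -43 dBFS.
Stage 2: -43 dBFS is at or below the -26 dBFS threshold — no compression; output -43 dBFS.
Stage 3: -43 dBFS ≤ -19 dBFS, so stage 3 doesn't engage; output -43 dBFS.

-43 dBFS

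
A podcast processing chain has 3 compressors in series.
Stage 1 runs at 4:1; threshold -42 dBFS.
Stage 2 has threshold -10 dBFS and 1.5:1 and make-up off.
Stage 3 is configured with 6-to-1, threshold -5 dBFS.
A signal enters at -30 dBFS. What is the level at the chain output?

Stage 1: overshoot 12 dB → 12/4 = 3 dB → -39 dBFS.
Stage 2: below threshold (-39 ≤ -10); passes unchanged; output -39 dBFS.
Stage 3: below threshold (-39 ≤ -5); passes unchanged; output -39 dBFS.

-39 dBFS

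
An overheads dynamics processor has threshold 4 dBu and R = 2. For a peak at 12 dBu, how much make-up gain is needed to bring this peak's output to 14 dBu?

The peak compresses to 4 + 8/2 = 8 dBu.
To reach 14 dBu requires 14 − 8 = 6 dB of make-up.

6 dB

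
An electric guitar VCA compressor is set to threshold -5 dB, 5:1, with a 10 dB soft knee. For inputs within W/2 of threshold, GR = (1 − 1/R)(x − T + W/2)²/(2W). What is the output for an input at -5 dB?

x − T + W/2 = -5 − (-5) + 5 = 5.
GR = (1 − 1/5) × 5² / 20 = 0.8 × 25 / 20 = 1 dB.
Output = -5 − 1 = -6 dB.

-6 dB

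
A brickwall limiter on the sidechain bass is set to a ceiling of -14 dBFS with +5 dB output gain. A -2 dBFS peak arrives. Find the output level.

-9 dBFS

At ∞:1, everything above -14 dBFS is held at the ceiling.
Output gain then adds 5 dB: -14 + 5 = -9 dBFS.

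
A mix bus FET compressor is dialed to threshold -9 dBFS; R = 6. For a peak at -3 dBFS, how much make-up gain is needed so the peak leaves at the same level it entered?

Overshoot 6 dB → 6/6 = 1 dB after compression, so the compressed level is -9 + 1 = -8 dBFS.
Make-up = target − compressed = -3 − (-8) = 5 dB.

5 dB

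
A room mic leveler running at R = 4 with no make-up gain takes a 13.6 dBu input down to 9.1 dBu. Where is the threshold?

7.6 dBu

Gain reduction = 13.6 − 9.1 = 4.5 dB; output overshoot = GR / (R − 1) = 4.5 / 3 = 1.5 dB.
Threshold = output − output overshoot = 9.1 − 1.5 = 7.6 dBu.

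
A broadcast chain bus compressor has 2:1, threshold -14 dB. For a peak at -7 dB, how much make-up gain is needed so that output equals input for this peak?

The peak compresses to -14 + 7/2 = -10.5 dB.
To reach -7 dB requires -7 − (-10.5) = 3.5 dB of make-up.

3.5 dB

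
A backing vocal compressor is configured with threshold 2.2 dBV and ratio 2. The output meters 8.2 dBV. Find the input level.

14.2 dBV

That's 6 dB above the 2.2 dBV threshold.
Before 2:1 compression the overshoot was 6 × 2 = 12 dB, so input = 2.2 + 12 = 14.2 dBV.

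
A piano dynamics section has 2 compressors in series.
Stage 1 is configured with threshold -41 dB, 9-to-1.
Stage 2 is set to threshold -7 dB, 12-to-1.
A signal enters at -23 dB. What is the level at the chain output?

Stage 1: 18 dB above -41 dB, reduced 9:1 to 2 dB above → -39 dB.
Stage 2: -39 dB ≤ -7 dB, so stage 2 doesn't engage; output -39 dB.

-39 dB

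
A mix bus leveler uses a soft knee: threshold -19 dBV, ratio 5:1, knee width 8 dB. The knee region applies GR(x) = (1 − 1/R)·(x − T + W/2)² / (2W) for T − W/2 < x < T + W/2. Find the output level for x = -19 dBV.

x − T + W/2 = -19 − (-19) + 4 = 4.
GR = (1 − 1/5) × 4² / 16 = 0.8 × 16 / 16 = 0.8 dB.
Output = -19 − 0.8 = -19.8 dBV.

-19.8 dBV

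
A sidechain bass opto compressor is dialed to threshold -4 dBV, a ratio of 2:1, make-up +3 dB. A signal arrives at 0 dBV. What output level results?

1 dBV

The input is 4 dB above the -4 dBV threshold.
At 2:1 the overshoot is divided by 2, leaving 2 dB above threshold.
That puts the output at -2 dBV; make-up adds 3 dB, giving 1 dBV.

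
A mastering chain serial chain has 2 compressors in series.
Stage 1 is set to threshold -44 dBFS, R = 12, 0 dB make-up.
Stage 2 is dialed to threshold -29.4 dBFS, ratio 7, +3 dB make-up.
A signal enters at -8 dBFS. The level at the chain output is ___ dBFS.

-38 dBFS

Stage 1: overshoot 36 dB → 36/12 = 3 dB → -41 dBFS.
Stage 2: -41 dBFS ≤ -29.4 dBFS, so stage 2 doesn't engage; make-up brings it to -38 dBFS.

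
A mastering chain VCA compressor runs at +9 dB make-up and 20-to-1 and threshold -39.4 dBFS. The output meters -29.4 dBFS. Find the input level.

Stripping the +9 dB make-up gives -38.4 dBFS at the gain stage.
Post-compression overshoot = -38.4 − (-39.4) = 1 dB.
Before 20:1 compression the overshoot was 1 × 20 = 20 dB, so input = -39.4 + 20 = -19.4 dBFS.

-19.4 dBFS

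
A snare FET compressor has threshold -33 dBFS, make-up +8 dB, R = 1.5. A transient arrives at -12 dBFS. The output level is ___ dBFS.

Overshoot: -12 − (-33) = 21 dB.
1.5:1 compression reduces that to 21/1.5 = 14 dB over.
That puts the output at -19 dBFS; make-up adds 8 dB, giving -11 dBFS.

-11 dBFS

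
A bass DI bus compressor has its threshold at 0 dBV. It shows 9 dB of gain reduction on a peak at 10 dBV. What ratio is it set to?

Input overshoot = 10 − 0 = 10 dB.
Output overshoot = 10 − 9 = 1 dB.
Ratio = input overshoot / output overshoot = 10 / 1 = 10.

10:1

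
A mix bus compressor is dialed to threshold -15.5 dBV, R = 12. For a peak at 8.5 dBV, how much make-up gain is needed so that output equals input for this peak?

Overshoot 24 dB → 24/12 = 2 dB after compression, so the compressed level is -15.5 + 2 = -13.5 dBV.
Make-up = target − compressed = 8.5 − (-13.5) = 22 dB.

22 dB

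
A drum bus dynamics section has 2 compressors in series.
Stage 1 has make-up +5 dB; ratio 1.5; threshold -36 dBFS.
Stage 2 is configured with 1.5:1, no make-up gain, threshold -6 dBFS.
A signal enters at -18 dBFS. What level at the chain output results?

-19 dBFS

Stage 1: -18 dBFS is 18 dB over -36 dBFS; at 1.5:1 that becomes 12 dB over, giving -24 dBFS; +5 dB make-up → -19 dBFS.
Stage 2: -19 dBFS ≤ -6 dBFS, so stage 2 doesn't engage; output -19 dBFS.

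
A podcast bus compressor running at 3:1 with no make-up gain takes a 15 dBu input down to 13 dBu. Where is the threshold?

12 dBu

Let T be the threshold. Output overshoot = (input overshoot)/R, so 13 − T = (15 − T)/3.
3·(13 − T) = 15 − T → 2·T = 39 − 15 = 24.
T = 24/2 = 12 dBu.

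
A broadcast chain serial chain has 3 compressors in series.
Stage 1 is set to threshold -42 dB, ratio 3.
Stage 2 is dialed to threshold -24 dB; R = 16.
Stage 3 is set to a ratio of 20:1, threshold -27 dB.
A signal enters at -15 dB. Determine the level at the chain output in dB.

Stage 1: 27 dB above -42 dB, reduced 3:1 to 9 dB above → -33 dB.
Stage 2: -33 dB is at or below the -24 dB threshold — no compression; output -33 dB.
Stage 3: -33 dB is at or below the -27 dB threshold — no compression; output -33 dB.

-33 dB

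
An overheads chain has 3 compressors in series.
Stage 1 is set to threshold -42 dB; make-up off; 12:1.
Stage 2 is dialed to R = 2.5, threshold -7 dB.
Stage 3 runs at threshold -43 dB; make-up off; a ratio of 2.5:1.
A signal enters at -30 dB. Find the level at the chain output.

-42.2 dB

Stage 1: 12 dB above -42 dB, reduced 12:1 to 1 dB above → -41 dB.
Stage 2: -41 dB is at or below the -7 dB threshold — no compression; output -41 dB.
Stage 3: -41 dB is 2 dB over -43 dB; at 2.5:1 that becomes 0.8 dB over, giving -42.2 dB.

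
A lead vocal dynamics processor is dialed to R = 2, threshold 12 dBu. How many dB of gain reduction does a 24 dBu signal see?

6 dB

The signal is 12 dB above threshold.
A 2:1 ratio leaves 6 dB of that excess.
So the signal is attenuated by 12 − 6 = 6 dB.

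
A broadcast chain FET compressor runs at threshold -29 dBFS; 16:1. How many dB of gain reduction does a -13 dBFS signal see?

-13 dBFS exceeds the threshold by 16 dB.
At 16:1, output sits 16/16 = 1 dB above threshold.
So the signal is attenuated by 16 − 1 = 15 dB.

15 dB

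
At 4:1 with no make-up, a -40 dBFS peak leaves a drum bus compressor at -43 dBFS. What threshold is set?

-44 dBFS

Let T be the threshold. Output overshoot = (input overshoot)/R, so -43 − T = (-40 − T)/4.
4·(-43 − T) = -40 − T → 3·T = -172 − (-40) = -132.
T = -132/3 = -44 dBFS.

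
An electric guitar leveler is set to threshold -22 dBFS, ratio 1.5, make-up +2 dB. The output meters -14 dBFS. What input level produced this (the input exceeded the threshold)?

-13 dBFS

Remove make-up: -14 − 2 = -16 dBFS.
That's 6 dB above the -22 dBFS threshold.
Undo the ratio: input overshoot = 6 × 1.5 = 9 dB, giving input = -13 dBFS.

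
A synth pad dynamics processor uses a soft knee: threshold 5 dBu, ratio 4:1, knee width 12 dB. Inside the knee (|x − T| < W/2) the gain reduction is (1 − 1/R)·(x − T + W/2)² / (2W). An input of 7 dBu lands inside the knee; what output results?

5 dBu

x − T + W/2 = 7 − 5 + 6 = 8.
GR = (1 − 1/4) × 8² / 24 = 0.75 × 64 / 24 = 2 dB.
Output = 7 − 2 = 5 dBu.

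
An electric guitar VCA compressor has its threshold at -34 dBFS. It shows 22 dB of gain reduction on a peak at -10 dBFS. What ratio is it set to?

Input overshoot = -10 − (-34) = 24 dB.
Output overshoot = 24 − 22 = 2 dB.
Ratio = input overshoot / output overshoot = 24 / 2 = 12.

12:1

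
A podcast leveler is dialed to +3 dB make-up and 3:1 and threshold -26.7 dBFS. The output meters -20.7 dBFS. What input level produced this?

Stripping the +3 dB make-up gives -23.7 dBFS at the gain stage.
Post-compression overshoot = -23.7 − (-26.7) = 3 dB.
Input overshoot = R × output overshoot = 9 dB → input = -26.7 + 9 = -17.7 dBFS.

-17.7 dBFS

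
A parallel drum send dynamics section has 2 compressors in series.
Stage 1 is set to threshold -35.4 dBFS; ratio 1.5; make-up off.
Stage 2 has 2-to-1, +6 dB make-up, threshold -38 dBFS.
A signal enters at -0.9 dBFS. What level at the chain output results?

Stage 1: overshoot 34.5 dB → 34.5/1.5 = 23 dB → -12.4 dBFS.
Stage 2: -12.4 dBFS is 25.6 dB over -38 dBFS; at 2:1 that becomes 12.8 dB over, giving -25.2 dBFS; +6 dB make-up → -19.2 dBFS.

-19.2 dBFS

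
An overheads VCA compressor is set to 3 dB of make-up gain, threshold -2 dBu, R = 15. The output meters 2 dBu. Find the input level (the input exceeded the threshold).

Before make-up, the level was 2 − 3 = -1 dBu.
The compressed level sits -1 − (-2) = 1 dB over threshold.
Input overshoot = R × output overshoot = 15 dB → input = -2 + 15 = 13 dBu.

13 dBu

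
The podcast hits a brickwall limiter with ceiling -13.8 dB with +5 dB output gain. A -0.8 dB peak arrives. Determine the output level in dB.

A brickwall limiter is an ∞:1 compressor: any input above the ceiling is clamped to -13.8 dB.
Output gain then adds 5 dB: -13.8 + 5 = -8.8 dB.

-8.8 dB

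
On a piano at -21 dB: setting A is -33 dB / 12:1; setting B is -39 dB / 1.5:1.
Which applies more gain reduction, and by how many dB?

A, by 5 dB

A: 12 dB over, compressed to 1 dB over, so 11 dB of GR.
B: 18 dB over, compressed to 12 dB over, so 6 dB of GR.
Difference: 5 dB in favour of A.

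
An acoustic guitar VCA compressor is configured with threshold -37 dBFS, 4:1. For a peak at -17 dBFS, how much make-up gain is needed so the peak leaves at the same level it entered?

Overshoot 20 dB → 20/4 = 5 dB after compression, so the compressed level is -37 + 5 = -32 dBFS.
Make-up = target − compressed = -17 − (-32) = 15 dB.

15 dB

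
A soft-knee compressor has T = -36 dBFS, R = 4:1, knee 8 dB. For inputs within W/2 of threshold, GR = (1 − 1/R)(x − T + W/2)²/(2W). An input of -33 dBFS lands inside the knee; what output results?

-35.296875 dBFS

x − T + W/2 = -33 − (-36) + 4 = 7.
GR = (1 − 1/4) × 7² / 16 = 0.75 × 49 / 16 = 2.296875 dB.
Output = -33 − 2.296875 = -35.296875 dBFS.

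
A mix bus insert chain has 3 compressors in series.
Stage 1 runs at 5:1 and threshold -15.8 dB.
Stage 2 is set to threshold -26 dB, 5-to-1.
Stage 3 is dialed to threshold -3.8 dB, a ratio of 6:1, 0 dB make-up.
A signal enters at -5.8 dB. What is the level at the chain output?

Stage 1: -5.8 dB is 10 dB over -15.8 dB; at 5:1 that becomes 2 dB over, giving -13.8 dB.
Stage 2: 12.2 dB above -26 dB, reduced 5:1 to 2.44 dB above → -23.56 dB.
Stage 3: -23.56 dB ≤ -3.8 dB, so stage 3 doesn't engage; output -23.56 dB.

-23.56 dB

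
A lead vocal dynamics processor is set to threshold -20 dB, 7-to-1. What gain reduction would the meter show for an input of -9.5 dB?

9 dB

-9.5 dB exceeds the threshold by 10.5 dB.
After 7:1 compression the overshoot becomes 10.5/7 = 1.5 dB.
Gain reduction = 10.5 − 1.5 = 9 dB.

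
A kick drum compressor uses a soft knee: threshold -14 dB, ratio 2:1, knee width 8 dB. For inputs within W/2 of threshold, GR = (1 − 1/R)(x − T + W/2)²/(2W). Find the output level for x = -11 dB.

x − T + W/2 = -11 − (-14) + 4 = 7.
GR = (1 − 1/2) × 7² / 16 = 0.5 × 49 / 16 = 1.53125 dB.
Output = -11 − 1.53125 = -12.53125 dB.

-12.53125 dB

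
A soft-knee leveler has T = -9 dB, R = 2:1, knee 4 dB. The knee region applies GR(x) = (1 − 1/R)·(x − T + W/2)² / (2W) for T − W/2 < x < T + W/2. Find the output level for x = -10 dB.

-10.0625 dB

x − T + W/2 = -10 − (-9) + 2 = 1.
GR = (1 − 1/2) × 1² / 8 = 0.5 × 1 / 8 = 0.0625 dB.
Output = -10 − 0.0625 = -10.0625 dB.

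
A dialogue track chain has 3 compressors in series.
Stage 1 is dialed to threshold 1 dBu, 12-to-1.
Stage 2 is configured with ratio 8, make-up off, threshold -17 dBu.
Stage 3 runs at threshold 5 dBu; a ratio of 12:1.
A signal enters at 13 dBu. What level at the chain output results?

Stage 1: 12 dB above 1 dBu, reduced 12:1 to 1 dB above → 2 dBu.
Stage 2: 19 dB above -17 dBu, reduced 8:1 to 2.375 dB above → -14.625 dBu.
Stage 3: below threshold (-14.625 ≤ 5); passes unchanged; output -14.625 dBu.

-14.625 dBu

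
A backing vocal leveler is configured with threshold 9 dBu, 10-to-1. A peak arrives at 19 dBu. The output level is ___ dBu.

10 dBu

Overshoot: 19 − 9 = 10 dB.
At 10:1 the overshoot is divided by 10, leaving 1 dB above threshold.
Output = 9 + 1 = 10 dBu.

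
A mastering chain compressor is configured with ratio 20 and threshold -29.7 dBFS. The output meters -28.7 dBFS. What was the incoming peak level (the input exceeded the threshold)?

-9.7 dBFS

That's 1 dB above the -29.7 dBFS threshold.
Input overshoot = R × output overshoot = 20 dB → input = -29.7 + 20 = -9.7 dBFS.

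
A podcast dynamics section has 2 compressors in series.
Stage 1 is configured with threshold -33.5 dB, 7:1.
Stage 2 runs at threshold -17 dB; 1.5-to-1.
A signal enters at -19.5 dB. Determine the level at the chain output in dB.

Stage 1: overshoot 14 dB → 14/7 = 2 dB → -31.5 dB.
Stage 2: below threshold (-31.5 ≤ -17); passes unchanged; output -31.5 dB.

-31.5 dB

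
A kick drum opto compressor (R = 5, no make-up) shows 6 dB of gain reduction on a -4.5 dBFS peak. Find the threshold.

-12 dBFS

Gain reduction = -4.5 − (-10.5) = 6 dB; output overshoot = GR / (R − 1) = 6 / 4 = 1.5 dB.
Threshold = output − output overshoot = -10.5 − 1.5 = -12 dBFS.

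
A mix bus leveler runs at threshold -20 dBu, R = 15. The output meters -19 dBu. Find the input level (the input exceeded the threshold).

-5 dBu

That's 1 dB above the -20 dBu threshold.
Input overshoot = R × output overshoot = 15 dB → input = -20 + 15 = -5 dBu.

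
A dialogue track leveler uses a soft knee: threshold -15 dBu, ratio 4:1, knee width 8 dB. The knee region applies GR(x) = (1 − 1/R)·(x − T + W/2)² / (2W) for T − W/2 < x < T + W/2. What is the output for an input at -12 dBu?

x − T + W/2 = -12 − (-15) + 4 = 7.
GR = (1 − 1/4) × 7² / 16 = 0.75 × 49 / 16 = 2.296875 dB.
Output = -12 − 2.296875 = -14.296875 dBu.

-14.296875 dBu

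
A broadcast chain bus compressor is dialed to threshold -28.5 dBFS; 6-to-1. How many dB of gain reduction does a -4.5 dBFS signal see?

The signal is 24 dB above threshold.
A 6:1 ratio leaves 4 dB of that excess.
Gain reduction = 24 − 4 = 20 dB.

20 dB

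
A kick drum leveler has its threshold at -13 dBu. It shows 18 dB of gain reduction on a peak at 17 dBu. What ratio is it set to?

2.5:1

Input overshoot = 17 − (-13) = 30 dB.
Output overshoot = 30 − 18 = 12 dB.
Ratio = input overshoot / output overshoot = 30 / 12 = 2.5.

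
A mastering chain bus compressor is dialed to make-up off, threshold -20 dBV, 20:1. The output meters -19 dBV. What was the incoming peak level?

0 dBV

Post-compression overshoot = -19 − (-20) = 1 dB.
Input overshoot = R × output overshoot = 20 dB → input = -20 + 20 = 0 dBV.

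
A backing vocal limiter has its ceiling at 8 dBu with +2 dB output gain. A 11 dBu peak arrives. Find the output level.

10 dBu

The limiter clamps the peak to its 8 dBu ceiling.
Output gain then adds 2 dB: 8 + 2 = 10 dBu.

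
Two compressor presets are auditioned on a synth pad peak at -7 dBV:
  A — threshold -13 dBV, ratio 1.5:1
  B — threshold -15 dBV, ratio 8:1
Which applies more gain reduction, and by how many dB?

A: overshoot 6 dB → output overshoot 4 dB → GR 2 dB.
B: overshoot 8 dB → output overshoot 1 dB → GR 7 dB.
B reduces 5 dB more.

B, by 5 dB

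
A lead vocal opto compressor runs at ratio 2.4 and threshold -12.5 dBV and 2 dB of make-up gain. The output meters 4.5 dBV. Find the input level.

23.5 dBV

Remove make-up: 4.5 − 2 = 2.5 dBV.
That's 15 dB above the -12.5 dBV threshold.
Undo the ratio: input overshoot = 15 × 2.4 = 36 dB, giving input = 23.5 dBV.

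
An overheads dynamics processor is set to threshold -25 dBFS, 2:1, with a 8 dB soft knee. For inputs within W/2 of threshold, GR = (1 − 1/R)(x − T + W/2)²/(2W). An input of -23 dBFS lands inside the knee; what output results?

x − T + W/2 = -23 − (-25) + 4 = 6.
GR = (1 − 1/2) × 6² / 16 = 0.5 × 36 / 16 = 1.125 dB.
Output = -23 − 1.125 = -24.125 dBFS.

-24.125 dBFS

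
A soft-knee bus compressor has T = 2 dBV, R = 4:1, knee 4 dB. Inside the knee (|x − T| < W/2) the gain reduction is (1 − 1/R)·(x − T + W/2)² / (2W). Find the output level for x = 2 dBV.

1.625 dBV

x − T + W/2 = 2 − 2 + 2 = 2.
GR = (1 − 1/4) × 2² / 8 = 0.75 × 4 / 8 = 0.375 dB.
Output = 2 − 0.375 = 1.625 dBV.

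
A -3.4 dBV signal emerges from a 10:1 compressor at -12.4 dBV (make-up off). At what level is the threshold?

-13.4 dBV

Input is 10 dB above T (since output overshoot × R = input overshoot: (-12.4 − T)·10 = -3.4 − T gives T = -13.4 dBV).
Check: -13.4 + (-3.4 − (-13.4))/10 = -13.4 + 1 = -12.4 dBV. ✓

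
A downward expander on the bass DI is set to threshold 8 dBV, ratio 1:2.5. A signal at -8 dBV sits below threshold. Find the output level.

Undershoot = 8 − (-8) = 16 dB.
At 1:2.5, that expands to 40 dB under threshold.
Output = 8 − 40 = -32 dBV.

-32 dBV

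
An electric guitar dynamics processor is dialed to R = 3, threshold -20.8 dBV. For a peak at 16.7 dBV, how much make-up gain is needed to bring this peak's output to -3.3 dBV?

The peak compresses to -20.8 + 37.5/3 = -8.3 dBV.
To reach -3.3 dBV requires -3.3 − (-8.3) = 5 dB of make-up.

5 dB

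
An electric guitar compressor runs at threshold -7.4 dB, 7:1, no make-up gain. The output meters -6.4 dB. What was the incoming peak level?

Post-compression overshoot = -6.4 − (-7.4) = 1 dB.
Undo the ratio: input overshoot = 1 × 7 = 7 dB, giving input = -0.4 dB.

-0.4 dB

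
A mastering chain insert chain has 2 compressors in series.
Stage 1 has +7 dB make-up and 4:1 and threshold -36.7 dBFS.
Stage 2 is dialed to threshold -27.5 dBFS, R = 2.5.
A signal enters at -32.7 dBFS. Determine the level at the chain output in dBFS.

-28.7 dBFS

Stage 1: overshoot 4 dB → 4/4 = 1 dB → -35.7 dBFS; +7 dB make-up → -28.7 dBFS.
Stage 2: -28.7 dBFS ≤ -27.5 dBFS, so stage 2 doesn't engage; output -28.7 dBFS.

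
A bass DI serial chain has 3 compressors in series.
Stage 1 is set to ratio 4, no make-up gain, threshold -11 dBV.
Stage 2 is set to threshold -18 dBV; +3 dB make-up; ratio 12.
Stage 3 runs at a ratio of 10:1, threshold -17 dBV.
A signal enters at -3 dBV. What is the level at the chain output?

Stage 1: 8 dB above -11 dBV, reduced 4:1 to 2 dB above → -9 dBV.
Stage 2: -9 dBV is 9 dB over -18 dBV; at 12:1 that becomes 0.75 dB over, giving -17.25 dBV; +3 dB make-up → -14.25 dBV.
Stage 3: -14.25 dBV is 2.75 dB over -17 dBV; at 10:1 that becomes 0.275 dB over, giving -16.725 dBV.

-16.725 dBV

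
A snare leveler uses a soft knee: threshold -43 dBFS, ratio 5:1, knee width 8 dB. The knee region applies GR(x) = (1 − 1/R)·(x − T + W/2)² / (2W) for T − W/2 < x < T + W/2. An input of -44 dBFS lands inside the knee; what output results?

x − T + W/2 = -44 − (-43) + 4 = 3.
GR = (1 − 1/5) × 3² / 16 = 0.8 × 9 / 16 = 0.45 dB.
Output = -44 − 0.45 = -44.45 dBFS.

-44.45 dBFS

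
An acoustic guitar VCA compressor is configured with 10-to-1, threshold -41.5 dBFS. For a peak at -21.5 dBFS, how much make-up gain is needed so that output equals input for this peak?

18 dB

Without make-up, output = threshold + overshoot/10 = -41.5 + 2 = -39.5 dBFS.
Gap to target: 18 dB.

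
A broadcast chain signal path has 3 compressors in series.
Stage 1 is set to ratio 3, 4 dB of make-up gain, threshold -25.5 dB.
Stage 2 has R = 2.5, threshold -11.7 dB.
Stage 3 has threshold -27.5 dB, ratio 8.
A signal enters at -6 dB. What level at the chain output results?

-25.9375 dB

Stage 1: overshoot 19.5 dB → 19.5/3 = 6.5 dB → -19 dB; +4 dB make-up → -15 dB.
Stage 2: -15 dB is at or below the -11.7 dB threshold — no compression; output -15 dB.
Stage 3: 12.5 dB above -27.5 dB, reduced 8:1 to 1.5625 dB above → -25.9375 dB.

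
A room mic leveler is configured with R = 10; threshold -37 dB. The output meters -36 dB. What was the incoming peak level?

-27 dB

That's 1 dB above the -37 dB threshold.
Before 10:1 compression the overshoot was 1 × 10 = 10 dB, so input = -37 + 10 = -27 dB.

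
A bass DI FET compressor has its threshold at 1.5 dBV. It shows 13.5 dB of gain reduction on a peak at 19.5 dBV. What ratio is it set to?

4:1

Input overshoot = 19.5 − 1.5 = 18 dB.
Output overshoot = 18 − 13.5 = 4.5 dB.
Ratio = input overshoot / output overshoot = 18 / 4.5 = 4.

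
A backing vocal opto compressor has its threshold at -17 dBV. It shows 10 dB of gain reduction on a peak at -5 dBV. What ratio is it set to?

6:1

Input overshoot = -5 − (-17) = 12 dB.
Output overshoot = 12 − 10 = 2 dB.
Ratio = input overshoot / output overshoot = 12 / 2 = 6.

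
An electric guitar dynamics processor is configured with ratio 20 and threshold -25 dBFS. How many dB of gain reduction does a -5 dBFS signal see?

19 dB

The signal is 20 dB above threshold.
At 20:1, output sits 20/20 = 1 dB above threshold.
Gain reduction = 20 − 1 = 19 dB.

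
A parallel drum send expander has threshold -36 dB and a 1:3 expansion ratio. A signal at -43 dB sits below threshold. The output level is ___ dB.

-57 dB

Below threshold, a 1:3 expander applies gain = (3−1)×(T − x) of attenuation.
(3−1) × 7 = 14 dB, so output = -43 − 14 = -57 dB.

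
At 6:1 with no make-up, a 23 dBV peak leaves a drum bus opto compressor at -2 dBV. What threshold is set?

-7 dBV

Let T be the threshold. Output overshoot = (input overshoot)/R, so -2 − T = (23 − T)/6.
6·(-2 − T) = 23 − T → 5·T = -12 − 23 = -35.
T = -35/5 = -7 dBV.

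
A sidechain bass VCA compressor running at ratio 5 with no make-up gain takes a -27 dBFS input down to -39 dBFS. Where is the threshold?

Input is 15 dB above T (since output overshoot × R = input overshoot: (-39 − T)·5 = -27 − T gives T = -42 dBFS).
Check: -42 + (-27 − (-42))/5 = -42 + 3 = -39 dBFS. ✓

-42 dBFS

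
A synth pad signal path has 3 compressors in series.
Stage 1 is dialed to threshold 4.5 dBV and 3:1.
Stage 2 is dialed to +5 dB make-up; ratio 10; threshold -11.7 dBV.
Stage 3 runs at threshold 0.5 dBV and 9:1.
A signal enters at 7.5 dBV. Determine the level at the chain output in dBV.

Stage 1: overshoot 3 dB → 3/3 = 1 dB → 5.5 dBV.
Stage 2: 5.5 dBV is 17.2 dB over -11.7 dBV; at 10:1 that becomes 1.72 dB over, giving -9.98 dBV; +5 dB make-up → -4.98 dBV.
Stage 3: -4.98 dBV is at or below the 0.5 dBV threshold — no compression; output -4.98 dBV.

-4.98 dBV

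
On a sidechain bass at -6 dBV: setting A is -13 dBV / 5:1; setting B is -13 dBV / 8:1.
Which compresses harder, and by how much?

B, by 0.525 dB

A: overshoot 7 dB → output overshoot 1.4 dB → GR 5.6 dB.
B: overshoot 7 dB → output overshoot 0.875 dB → GR 6.125 dB.
B reduces 0.525 dB more.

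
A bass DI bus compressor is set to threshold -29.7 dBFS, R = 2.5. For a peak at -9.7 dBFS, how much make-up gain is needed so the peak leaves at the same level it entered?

12 dB

Without make-up, output = threshold + overshoot/2.5 = -29.7 + 8 = -21.7 dBFS.
Gap to target: 12 dB.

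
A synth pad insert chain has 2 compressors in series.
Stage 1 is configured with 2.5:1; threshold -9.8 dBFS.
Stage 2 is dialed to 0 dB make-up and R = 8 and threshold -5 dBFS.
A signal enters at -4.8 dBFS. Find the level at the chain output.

Stage 1: 5 dB above -9.8 dBFS, reduced 2.5:1 to 2 dB above → -7.8 dBFS.
Stage 2: -7.8 dBFS is at or below the -5 dBFS threshold — no compression; output -7.8 dBFS.

-7.8 dBFS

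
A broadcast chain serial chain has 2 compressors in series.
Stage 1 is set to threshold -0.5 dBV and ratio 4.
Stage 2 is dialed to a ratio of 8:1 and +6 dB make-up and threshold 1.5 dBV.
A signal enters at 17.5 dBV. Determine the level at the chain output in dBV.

Stage 1: 17.5 dBV is 18 dB over -0.5 dBV; at 4:1 that becomes 4.5 dB over, giving 4 dBV.
Stage 2: overshoot 2.5 dB → 2.5/8 = 0.3125 dB → 1.8125 dBV; +6 dB make-up → 7.8125 dBV.

7.8125 dBV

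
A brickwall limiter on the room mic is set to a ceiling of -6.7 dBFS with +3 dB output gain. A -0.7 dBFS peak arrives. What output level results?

-3.7 dBFS

The limiter clamps the peak to its -6.7 dBFS ceiling.
Output gain then adds 3 dB: -6.7 + 3 = -3.7 dBFS.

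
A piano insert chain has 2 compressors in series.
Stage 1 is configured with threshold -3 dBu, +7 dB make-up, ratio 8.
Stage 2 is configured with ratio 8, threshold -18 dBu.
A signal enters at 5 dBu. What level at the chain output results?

-15.125 dBu

Stage 1: 5 dBu is 8 dB over -3 dBu; at 8:1 that becomes 1 dB over, giving -2 dBu; +7 dB make-up → 5 dBu.
Stage 2: overshoot 23 dB → 23/8 = 2.875 dB → -15.125 dBu.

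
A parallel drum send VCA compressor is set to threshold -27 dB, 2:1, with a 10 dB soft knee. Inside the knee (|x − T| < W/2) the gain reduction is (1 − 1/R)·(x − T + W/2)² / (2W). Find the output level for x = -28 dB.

x − T + W/2 = -28 − (-27) + 5 = 4.
GR = (1 − 1/2) × 4² / 20 = 0.5 × 16 / 20 = 0.4 dB.
Output = -28 − 0.4 = -28.4 dB.

-28.4 dB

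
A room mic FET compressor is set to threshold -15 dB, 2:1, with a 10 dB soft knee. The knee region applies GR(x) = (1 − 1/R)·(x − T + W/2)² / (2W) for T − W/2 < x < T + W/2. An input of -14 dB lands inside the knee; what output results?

x − T + W/2 = -14 − (-15) + 5 = 6.
GR = (1 − 1/2) × 6² / 20 = 0.5 × 36 / 20 = 0.9 dB.
Output = -14 − 0.9 = -14.9 dB.

-14.9 dB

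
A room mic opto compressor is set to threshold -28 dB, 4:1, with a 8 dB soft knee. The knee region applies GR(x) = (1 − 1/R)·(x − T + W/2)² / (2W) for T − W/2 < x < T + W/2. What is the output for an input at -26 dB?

-27.6875 dB

x − T + W/2 = -26 − (-28) + 4 = 6.
GR = (1 − 1/4) × 6² / 16 = 0.75 × 36 / 16 = 1.6875 dB.
Output = -26 − 1.6875 = -27.6875 dB.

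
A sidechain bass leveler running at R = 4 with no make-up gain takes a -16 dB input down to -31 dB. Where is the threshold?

-36 dB

Gain reduction = -16 − (-31) = 15 dB; output overshoot = GR / (R − 1) = 15 / 3 = 5 dB.
Threshold = output − output overshoot = -31 − 5 = -36 dB.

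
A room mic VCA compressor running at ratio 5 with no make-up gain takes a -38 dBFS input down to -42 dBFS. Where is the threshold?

Gain reduction = -38 − (-42) = 4 dB; output overshoot = GR / (R − 1) = 4 / 4 = 1 dB.
Threshold = output − output overshoot = -42 − 1 = -43 dBFS.

-43 dBFS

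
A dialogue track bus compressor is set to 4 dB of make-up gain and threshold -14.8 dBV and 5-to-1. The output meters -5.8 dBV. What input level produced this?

10.2 dBV

Remove make-up: -5.8 − 4 = -9.8 dBV.
Post-compression overshoot = -9.8 − (-14.8) = 5 dB.
Before 5:1 compression the overshoot was 5 × 5 = 25 dB, so input = -14.8 + 25 = 10.2 dBV.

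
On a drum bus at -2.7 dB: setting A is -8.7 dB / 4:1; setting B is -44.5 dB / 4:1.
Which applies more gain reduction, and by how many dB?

A: overshoot 6 dB → output overshoot 1.5 dB → GR 4.5 dB.
B: overshoot 41.8 dB → output overshoot 10.45 dB → GR 31.35 dB.
B reduces 26.85 dB more.

B, by 26.85 dB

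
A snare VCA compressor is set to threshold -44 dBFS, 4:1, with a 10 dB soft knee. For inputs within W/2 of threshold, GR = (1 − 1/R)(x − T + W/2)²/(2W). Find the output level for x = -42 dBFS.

-43.8375 dBFS

x − T + W/2 = -42 − (-44) + 5 = 7.
GR = (1 − 1/4) × 7² / 20 = 0.75 × 49 / 20 = 1.8375 dB.
Output = -42 − 1.8375 = -43.8375 dBFS.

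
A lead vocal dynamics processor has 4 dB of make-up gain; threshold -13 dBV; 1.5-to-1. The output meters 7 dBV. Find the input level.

11 dBV

Remove make-up: 7 − 4 = 3 dBV.
The compressed level sits 3 − (-13) = 16 dB over threshold.
Undo the ratio: input overshoot = 16 × 1.5 = 24 dB, giving input = 11 dBV.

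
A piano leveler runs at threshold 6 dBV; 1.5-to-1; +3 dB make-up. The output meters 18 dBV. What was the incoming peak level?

19.5 dBV

Remove make-up: 18 − 3 = 15 dBV.
The compressed level sits 15 − 6 = 9 dB over threshold.
Undo the ratio: input overshoot = 9 × 1.5 = 13.5 dB, giving input = 19.5 dBV.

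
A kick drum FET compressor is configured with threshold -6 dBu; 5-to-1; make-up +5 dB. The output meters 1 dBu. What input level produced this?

Stripping the +5 dB make-up gives -4 dBu at the gain stage.
The compressed level sits -4 − (-6) = 2 dB over threshold.
Before 5:1 compression the overshoot was 2 × 5 = 10 dB, so input = -6 + 10 = 4 dBu.

4 dBu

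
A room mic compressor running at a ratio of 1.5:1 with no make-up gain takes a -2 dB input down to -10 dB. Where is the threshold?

Input is 24 dB above T (since output overshoot × R = input overshoot: (-10 − T)·1.5 = -2 − T gives T = -26 dB).
Check: -26 + (-2 − (-26))/1.5 = -26 + 16 = -10 dB. ✓

-26 dB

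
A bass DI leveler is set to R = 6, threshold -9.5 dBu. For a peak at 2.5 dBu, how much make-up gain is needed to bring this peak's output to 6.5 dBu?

14 dB

Without make-up, output = threshold + overshoot/6 = -9.5 + 2 = -7.5 dBu.
Gap to target: 14 dB.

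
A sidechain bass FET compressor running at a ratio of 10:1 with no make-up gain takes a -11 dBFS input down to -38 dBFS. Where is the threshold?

-41 dBFS

Gain reduction = -11 − (-38) = 27 dB; output overshoot = GR / (R − 1) = 27 / 9 = 3 dB.
Threshold = output − output overshoot = -38 − 3 = -41 dBFS.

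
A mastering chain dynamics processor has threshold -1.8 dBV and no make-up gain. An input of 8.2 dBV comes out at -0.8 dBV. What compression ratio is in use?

10:1

Input overshoot = 8.2 − (-1.8) = 10 dB; output overshoot = -0.8 − (-1.8) = 1 dB.
Ratio = 10 / 1 = 10.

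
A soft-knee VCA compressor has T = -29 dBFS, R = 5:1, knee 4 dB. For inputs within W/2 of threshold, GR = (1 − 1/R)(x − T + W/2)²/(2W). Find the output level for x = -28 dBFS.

x − T + W/2 = -28 − (-29) + 2 = 3.
GR = (1 − 1/5) × 3² / 8 = 0.8 × 9 / 8 = 0.9 dB.
Output = -28 − 0.9 = -28.9 dBFS.

-28.9 dBFS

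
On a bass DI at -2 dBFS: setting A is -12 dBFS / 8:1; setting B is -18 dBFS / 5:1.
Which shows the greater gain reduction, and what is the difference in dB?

A: 10 dB over, compressed to 1.25 dB over, so 8.75 dB of GR.
B: 16 dB over, compressed to 3.2 dB over, so 12.8 dB of GR.
B applies 4.05 dB more gain reduction.

B, by 4.05 dB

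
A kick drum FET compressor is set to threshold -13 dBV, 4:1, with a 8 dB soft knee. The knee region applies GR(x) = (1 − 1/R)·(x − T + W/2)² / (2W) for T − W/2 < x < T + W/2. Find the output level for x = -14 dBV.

-14.421875 dBV

x − T + W/2 = -14 − (-13) + 4 = 3.
GR = (1 − 1/4) × 3² / 16 = 0.75 × 9 / 16 = 0.421875 dB.
Output = -14 − 0.421875 = -14.421875 dBV.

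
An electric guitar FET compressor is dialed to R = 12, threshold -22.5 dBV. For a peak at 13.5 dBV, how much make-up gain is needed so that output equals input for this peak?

Without make-up, output = threshold + overshoot/12 = -22.5 + 3 = -19.5 dBV.
Gap to target: 33 dB.

33 dB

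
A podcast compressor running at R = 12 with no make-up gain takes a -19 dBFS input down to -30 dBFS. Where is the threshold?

-31 dBFS

Gain reduction = -19 − (-30) = 11 dB; output overshoot = GR / (R − 1) = 11 / 11 = 1 dB.
Threshold = output − output overshoot = -30 − 1 = -31 dBFS.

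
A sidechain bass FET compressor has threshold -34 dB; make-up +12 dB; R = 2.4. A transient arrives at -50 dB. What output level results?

-38 dB

-50 dB is 16 dB below the -34 dB threshold, so no gain reduction is applied.
Make-up gain adds 12 dB: -50 + 12 = -38 dB.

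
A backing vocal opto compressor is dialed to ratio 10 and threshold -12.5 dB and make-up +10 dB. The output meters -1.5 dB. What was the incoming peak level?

Stripping the +10 dB make-up gives -11.5 dB at the gain stage.
Post-compression overshoot = -11.5 − (-12.5) = 1 dB.
Input overshoot = R × output overshoot = 10 dB → input = -12.5 + 10 = -2.5 dB.

-2.5 dB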